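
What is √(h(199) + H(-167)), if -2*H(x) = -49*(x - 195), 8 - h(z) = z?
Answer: 2*I*√2265 ≈ 95.184*I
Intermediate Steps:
h(z) = 8 - z
H(x) = -9555/2 + 49*x/2 (H(x) = -(-49)*(x - 195)/2 = -(-49)*(-195 + x)/2 = -(9555 - 49*x)/2 = -9555/2 + 49*x/2)
√(h(199) + H(-167)) = √((8 - 1*199) + (-9555/2 + (49/2)*(-167))) = √((8 - 199) + (-9555/2 - 8183/2)) = √(-191 - 8869) = √(-9060) = 2*I*√2265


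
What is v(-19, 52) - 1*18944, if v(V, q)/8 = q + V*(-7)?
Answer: -17464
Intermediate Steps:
v(V, q) = -56*V + 8*q (v(V, q) = 8*(q + V*(-7)) = 8*(q - 7*V) = -56*V + 8*q)
v(-19, 52) - 1*18944 = (-56*(-19) + 8*52) - 1*18944 = (1064 + 416) - 18944 = 1480 - 18944 = -17464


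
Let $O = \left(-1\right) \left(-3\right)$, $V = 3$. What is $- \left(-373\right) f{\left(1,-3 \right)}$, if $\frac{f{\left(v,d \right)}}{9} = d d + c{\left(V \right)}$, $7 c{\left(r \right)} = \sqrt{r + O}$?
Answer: $30213 + \frac{3357 \sqrt{6}}{7} \approx 31388.0$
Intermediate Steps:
$O = 3$
$c{\left(r \right)} = \frac{\sqrt{3 + r}}{7}$ ($c{\left(r \right)} = \frac{\sqrt{r + 3}}{7} = \frac{\sqrt{3 + r}}{7}$)
$f{\left(v,d \right)} = 9 d^{2} + \frac{9 \sqrt{6}}{7}$ ($f{\left(v,d \right)} = 9 \left(d d + \frac{\sqrt{3 + 3}}{7}\right) = 9 \left(d^{2} + \frac{\sqrt{6}}{7}\right) = 9 d^{2} + \frac{9 \sqrt{6}}{7}$)
$- \left(-373\right) f{\left(1,-3 \right)} = - \left(-373\right) \left(9 \left(-3\right)^{2} + \frac{9 \sqrt{6}}{7}\right) = - \left(-373\right) \left(9 \cdot 9 + \frac{9 \sqrt{6}}{7}\right) = - \left(-373\right) \left(81 + \frac{9 \sqrt{6}}{7}\right) = - (-30213 - \frac{3357 \sqrt{6}}{7}) = 30213 + \frac{3357 \sqrt{6}}{7}$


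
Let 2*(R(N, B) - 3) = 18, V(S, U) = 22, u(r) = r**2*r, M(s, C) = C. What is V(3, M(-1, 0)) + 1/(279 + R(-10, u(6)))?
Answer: 6403/291 ≈ 22.003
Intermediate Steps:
u(r) = r**3
R(N, B) = 12 (R(N, B) = 3 + (1/2)*18 = 3 + 9 = 12)
V(3, M(-1, 0)) + 1/(279 + R(-10, u(6))) = 22 + 1/(279 + 12) = 22 + 1/291 = 6403/291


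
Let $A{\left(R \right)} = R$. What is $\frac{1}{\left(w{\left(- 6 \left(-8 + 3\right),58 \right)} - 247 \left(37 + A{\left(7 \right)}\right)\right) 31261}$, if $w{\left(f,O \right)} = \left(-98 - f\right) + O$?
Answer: $- \frac{1}{341932818} \approx -2.9246 \cdot 10^{-9}$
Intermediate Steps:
$w{\left(f,O \right)} = -98 + O - f$
$\frac{1}{\left(w{\left(- 6 \left(-8 + 3\right),58 \right)} - 247 \left(37 + A{\left(7 \right)}\right)\right) 31261} = \frac{1}{\left(\left(-98 + 58 - - 6 \left(-8 + 3\right)\right) - 247 \left(37 + 7\right)\right) 31261} = \frac{1}{\left(-98 + 58 - \left(-6\right) \left(-5\right)\right) - 10868} \cdot \frac{1}{31261} = \frac{1}{\left(-98 + 58 - 30\right) - 10868} \cdot \frac{1}{31261} = \frac{1}{-70 - 10868} \cdot \frac{1}{31261} = \frac{1}{-10938} \cdot \frac{1}{31261} = \left(- \frac{1}{10938}\right) \frac{1}{31261} = - \frac{1}{341932818}$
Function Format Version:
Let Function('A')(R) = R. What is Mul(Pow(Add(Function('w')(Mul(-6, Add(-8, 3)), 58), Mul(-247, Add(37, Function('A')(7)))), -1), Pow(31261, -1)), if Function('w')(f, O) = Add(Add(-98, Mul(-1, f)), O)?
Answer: Rational(-1, 341932818) ≈ -2.9246e-9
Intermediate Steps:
Function('w')(f, O) = Add(-98, O, Mul(-1, f))
Mul(Pow(Add(Function('w')(Mul(-6, Add(-8, 3)), 58), Mul(-247, Add(37, Function('A')(7)))), -1), Pow(31261, -1)) = Mul(Pow(Add(Add(-98, 58, Mul(-1, Mul(-6, Add(-8, 3)))), Mul(-247, Add(37, 7))), -1), Pow(31261, -1)) = Mul(Pow(Add(Add(-98, 58, Mul(-1, Mul(-6, -5))), Mul(-247, 44)), -1), Rational(1, 31261)) = Mul(Pow(Add(Add(-98, 58, Mul(-1, 30)), -10868), -1), Rational(1, 31261)) = Mul(Pow(Add(Add(-98, 58, -30), -10868), -1), Rational(1, 31261)) = Mul(Pow(Add(-70, -10868), -1), Rational(1, 31261)) = Mul(Pow(-10938, -1), Rational(1, 31261)) = Mul(Rational(-1, 10938), Rational(1, 31261)) = Rational(-1, 341932818)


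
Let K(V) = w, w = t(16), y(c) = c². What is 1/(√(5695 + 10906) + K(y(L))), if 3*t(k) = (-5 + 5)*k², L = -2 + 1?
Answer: √16601/16601 ≈ 0.0077613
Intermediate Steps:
L = -1
t(k) = 0 (t(k) = ((-5 + 5)*k²)/3 = (0*k²)/3 = (⅓)*0 = 0)
w = 0
K(V) = 0
1/(√(5695 + 10906) + K(y(L))) = 1/(√(5695 + 10906) + 0) = 1/(√16601 + 0) = 1/(√16601) = √16601/16601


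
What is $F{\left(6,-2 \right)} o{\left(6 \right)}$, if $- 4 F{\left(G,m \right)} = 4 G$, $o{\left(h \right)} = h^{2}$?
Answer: $-216$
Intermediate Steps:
$F{\left(G,m \right)} = - G$ ($F{\left(G,m \right)} = - \frac{4 G}{4} = - G$)
$F{\left(6,-2 \right)} o{\left(6 \right)} = \left(-1\right) 6 \cdot 6^{2} = \left(-6\right) 36 = -216$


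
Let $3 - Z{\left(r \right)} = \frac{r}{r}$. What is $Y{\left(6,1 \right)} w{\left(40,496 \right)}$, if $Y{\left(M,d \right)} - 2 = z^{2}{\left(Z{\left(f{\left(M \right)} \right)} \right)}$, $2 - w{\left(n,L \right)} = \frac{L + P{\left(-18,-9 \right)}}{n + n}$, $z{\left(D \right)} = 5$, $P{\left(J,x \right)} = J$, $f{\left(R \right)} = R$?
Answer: $- \frac{4293}{40} \approx -107.32$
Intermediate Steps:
$Z{\left(r \right)} = 2$ ($Z{\left(r \right)} = 3 - \frac{r}{r} = 3 - 1 = 2$)
$w{\left(n,L \right)} = 2 - \frac{-18 + L}{2 n}$ ($w{\left(n,L \right)} = 2 - \frac{L - 18}{n + n} = 2 - \frac{-18 + L}{2 n}$)
$Y{\left(M,d \right)} = 27$ ($Y{\left(M,d \right)} = 2 + 5^{2} = 2 + 25 = 27$)
$Y{\left(6,1 \right)} w{\left(40,496 \right)} = 27 \frac{18 - 496 + 4 \cdot 40}{2 \cdot 40} = 27 \cdot \frac{1}{2} \cdot \frac{1}{40} \left(18 - 496 + 160\right) = 27 \cdot \frac{1}{2} \cdot \frac{1}{40} \left(-318\right) = 27 \left(- \frac{159}{40}\right) = - \frac{4293}{40}$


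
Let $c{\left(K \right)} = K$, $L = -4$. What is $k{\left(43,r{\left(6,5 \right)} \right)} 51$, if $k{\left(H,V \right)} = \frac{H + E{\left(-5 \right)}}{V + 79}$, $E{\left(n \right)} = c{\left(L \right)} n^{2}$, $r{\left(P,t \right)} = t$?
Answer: $- \frac{969}{28} \approx -34.607$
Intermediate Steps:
$E{\left(n \right)} = - 4 n^{2}$
$k{\left(H,V \right)} = \frac{-100 + H}{79 + V}$ ($k{\left(H,V \right)} = \frac{H - 4 \left(-5\right)^{2}}{V + 79} = \frac{H - 100}{79 + V} = \frac{-100 + H}{79 + V}$)
$k{\left(43,r{\left(6,5 \right)} \right)} 51 = \frac{-100 + 43}{79 + 5} \cdot 51 = \frac{1}{84} \left(-57\right) 51 = \left(- \frac{19}{28}\right) 51 = - \frac{969}{28}$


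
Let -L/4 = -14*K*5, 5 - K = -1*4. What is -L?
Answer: -2520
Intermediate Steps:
K = 9 (K = 5 - (-1)*4 = 5 - 1*(-4) = 5 + 4 = 9)
L = 2520 (L = -4*(-14*9)*5 = -(-504)*5 = -4*(-630) = 2520)
-L = -1*2520 = -2520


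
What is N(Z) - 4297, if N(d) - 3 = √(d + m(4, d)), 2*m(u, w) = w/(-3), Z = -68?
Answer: -4294 + I*√510/3 ≈ -4294.0 + 7.5277*I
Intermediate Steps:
m(u, w) = -w/6 (m(u, w) = (w/(-3))/2 = (w*(-⅓))/2 = (-w/3)/2 = -w/6)
N(d) = 3 + √30*√d/6 (N(d) = 3 + √(d - d/6) = 3 + √(5*d/6) = 3 + √30*√d/6)
N(Z) - 4297 = (3 + √30*√(-68)/6) - 4297 = (3 + √30*(2*I*√17)/6) - 4297 = (3 + I*√510/3) - 4297 = -4294 + I*√510/3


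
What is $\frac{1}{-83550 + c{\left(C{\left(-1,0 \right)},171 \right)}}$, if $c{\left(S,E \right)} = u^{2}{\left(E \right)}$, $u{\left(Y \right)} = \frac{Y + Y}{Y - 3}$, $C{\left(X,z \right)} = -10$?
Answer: $- \frac{784}{65499951} \approx -1.1969 \cdot 10^{-5}$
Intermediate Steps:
$u{\left(Y \right)} = \frac{2 Y}{-3 + Y}$
$c{\left(S,E \right)} = \frac{4 E^{2}}{\left(-3 + E\right)^{2}}$ ($c{\left(S,E \right)} = \left(\frac{2 E}{-3 + E}\right)^{2} = \frac{4 E^{2}}{\left(-3 + E\right)^{2}}$)
$\frac{1}{-83550 + c{\left(C{\left(-1,0 \right)},171 \right)}} = \frac{1}{-83550 + \frac{4 \cdot 171^{2}}{\left(-3 + 171\right)^{2}}} = \frac{1}{-83550 + 4 \cdot 29241 \cdot \frac{1}{28224}} = \frac{1}{-83550 + \frac{3249}{784}} = \frac{1}{- \frac{65499951}{784}} = - \frac{784}{65499951}$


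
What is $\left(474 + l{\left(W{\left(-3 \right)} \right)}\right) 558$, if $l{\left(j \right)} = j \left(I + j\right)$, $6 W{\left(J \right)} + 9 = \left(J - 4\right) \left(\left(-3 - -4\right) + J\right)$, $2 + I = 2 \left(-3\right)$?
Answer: $\frac{522319}{2} \approx 2.6116 \cdot 10^{5}$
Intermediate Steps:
$I = -8$ ($I = -2 + 2 \left(-3\right) = -2 - 6 = -8$)
$W{\left(J \right)} = - \frac{3}{2} + \frac{\left(1 + J\right) \left(-4 + J\right)}{6}$ ($W{\left(J \right)} = - \frac{3}{2} + \frac{\left(J - 4\right) \left(\left(-3 - -4\right) + J\right)}{6} = - \frac{3}{2} + \frac{\left(-4 + J\right) \left(\left(-3 + 4\right) + J\right)}{6} = - \frac{3}{2} + \frac{\left(-4 + J\right) \left(1 + J\right)}{6} = - \frac{3}{2} + \frac{\left(1 + J\right) \left(-4 + J\right)}{6}$)
$l{\left(j \right)} = j \left(-8 + j\right)$
$\left(474 + l{\left(W{\left(-3 \right)} \right)}\right) 558 = \left(474 + \left(- \frac{13}{6} - - \frac{3}{2} + \frac{\left(-3\right)^{2}}{6}\right) \left(-8 - \left(\frac{2}{3} - \frac{3}{2}\right)\right)\right) 558 = \left(474 + \left(- \frac{13}{6} + \frac{3}{2} + \frac{1}{6} \cdot 9\right) \left(-8 + \left(- \frac{13}{6} + \frac{3}{2} + \frac{1}{6} \cdot 9\right)\right)\right) 558 = \left(474 + \left(- \frac{13}{6} + \frac{3}{2} + \frac{3}{2}\right) \left(-8 + \left(- \frac{13}{6} + \frac{3}{2} + \frac{3}{2}\right)\right)\right) 558 = \left(474 + \frac{5 \left(-8 + \frac{5}{6}\right)}{6}\right) 558 = \left(474 + \frac{5}{6} \left(- \frac{43}{6}\right)\right) 558 = \left(474 - \frac{215}{36}\right) 558 = \frac{16849}{36} \cdot 558 = \frac{522319}{2}$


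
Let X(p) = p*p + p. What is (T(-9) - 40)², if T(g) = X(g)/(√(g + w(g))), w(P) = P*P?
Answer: 1672 - 480*√2 ≈ 993.18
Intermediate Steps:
w(P) = P²
X(p) = p + p² (X(p) = p² + p = p + p²)
T(g) = g*(1 + g)/√(g + g²) (T(g) = (g*(1 + g))/(√(g + g²)) = (g*(1 + g))/√(g + g²) = g*(1 + g)/√(g + g²))
(T(-9) - 40)² = (√(-9*(1 - 9)) - 40)² = (√(-9*(-8)) - 40)² = (√72 - 40)² = (6*√2 - 40)² = (-40 + 6*√2)²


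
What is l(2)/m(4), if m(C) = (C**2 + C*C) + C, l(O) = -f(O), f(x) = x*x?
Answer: -1/9 ≈ -0.11111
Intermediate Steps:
f(x) = x**2
l(O) = -O**2
m(C) = C + 2*C**2 (m(C) = (C**2 + C**2) + C = 2*C**2 + C = C + 2*C**2)
l(2)/m(4) = (-1*2**2)/((4*(1 + 2*4))) = (-1*4)/((4*(1 + 8))) = -4/(4*9) = -4/36 = -4*1/36 = -1/9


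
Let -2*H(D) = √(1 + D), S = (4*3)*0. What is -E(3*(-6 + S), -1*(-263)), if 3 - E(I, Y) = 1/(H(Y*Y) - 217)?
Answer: -179213/59593 + √69170/59593 ≈ -3.0029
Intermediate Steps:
S = 0 (S = 12*0 = 0)
H(D) = -√(1 + D)/2
E(I, Y) = 3 - 1/(-217 - √(1 + Y²)/2) (E(I, Y) = 3 - 1/(-√(1 + Y*Y)/2 - 217) = 3 - 1/(-√(1 + Y²)/2 - 217) = 3 - 1/(-217 - √(1 + Y²)/2))
-E(3*(-6 + S), -1*(-263)) = -(1304 + 3*√(1 + (-1*(-263))²))/(434 + √(1 + (-1*(-263))²)) = -(1304 + 3*√(1 + 263²))/(434 + √(1 + 263²)) = -(1304 + 3*√(1 + 69169))/(434 + √(1 + 69169)) = -(1304 + 3*√69170)/(434 + √69170)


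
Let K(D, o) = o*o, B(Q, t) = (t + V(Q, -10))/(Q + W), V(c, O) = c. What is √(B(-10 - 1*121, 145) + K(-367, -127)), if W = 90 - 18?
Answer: 3*√6238247/59 ≈ 127.00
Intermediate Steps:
W = 72
B(Q, t) = (Q + t)/(72 + Q) (B(Q, t) = (t + Q)/(Q + 72) = (Q + t)/(72 + Q))
K(D, o) = o²
√(B(-10 - 1*121, 145) + K(-367, -127)) = √(((-10 - 1*121) + 145)/(72 + (-10 - 1*121)) + (-127)²) = √(((-10 - 121) + 145)/(72 + (-10 - 121)) + 16129) = √((-131 + 145)/(72 - 131) + 16129) = √(14/(-59) + 16129) = √(-1/59*14 + 16129) = √(-14/59 + 16129) = √(951597/59) = 3*√6238247/59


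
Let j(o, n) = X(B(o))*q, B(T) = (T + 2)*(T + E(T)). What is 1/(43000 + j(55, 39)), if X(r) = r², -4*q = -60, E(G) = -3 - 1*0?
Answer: 1/131822440 ≈ 7.5860e-9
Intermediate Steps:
E(G) = -3 (E(G) = -3 + 0 = -3)
q = 15 (q = -¼*(-60) = 15)
B(T) = (-3 + T)*(2 + T) (B(T) = (T + 2)*(T - 3) = (2 + T)*(-3 + T) = (-3 + T)*(2 + T))
j(o, n) = 15*(-6 + o² - o)² (j(o, n) = (-6 + o² - o)²*15 = 15*(-6 + o² - o)²)
1/(43000 + j(55, 39)) = 1/(43000 + 15*(-6 + 55² - 1*55)²) = 1/(43000 + 15*(-6 + 3025 - 55)²) = 1/(43000 + 15*2964²) = 1/(43000 + 15*8785296) = 1/(43000 + 131779440) = 1/131822440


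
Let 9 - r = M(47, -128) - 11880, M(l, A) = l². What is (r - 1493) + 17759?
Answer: 25946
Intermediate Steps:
r = 9680 (r = 9 - (47² - 11880) = 9 - (2209 - 11880) = 9 - 1*(-9671) = 9 + 9671 = 9680)
(r - 1493) + 17759 = (9680 - 1493) + 17759 = 8187 + 17759 = 25946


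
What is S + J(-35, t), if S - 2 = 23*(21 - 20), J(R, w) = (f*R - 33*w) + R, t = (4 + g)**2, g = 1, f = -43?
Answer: 670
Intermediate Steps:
t = 25 (t = (4 + 1)**2 = 5**2 = 25)
J(R, w) = -42*R - 33*w (J(R, w) = (-43*R - 33*w) + R = -42*R - 33*w)
S = 25 (S = 2 + 23*(21 - 20) = 2 + 23*1 = 2 + 23 = 25)
S + J(-35, t) = 25 + (-42*(-35) - 33*25) = 25 + (1470 - 825) = 25 + 645 = 670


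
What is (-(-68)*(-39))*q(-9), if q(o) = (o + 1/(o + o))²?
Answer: -5871749/27 ≈ -2.1747e+5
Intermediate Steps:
q(o) = (o + 1/(2*o))²
(-(-68)*(-39))*q(-9) = (-(-68)*(-39))*((¼)*(1 + 2*(-9)²)²/(-9)²) = (-68*39)*((¼)*(1/81)*(1 + 2*81)²) = -663*(1 + 162)²/81 = -663*163²/81 = -663*26569/81 = -2652*26569/324 = -5871749/27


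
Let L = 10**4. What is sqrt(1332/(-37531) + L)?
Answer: 2*sqrt(3521427404677)/37531 ≈ 100.00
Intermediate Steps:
L = 10000
sqrt(1332/(-37531) + L) = sqrt(1332/(-37531) + 10000) = sqrt(1332*(-1/37531) + 10000) = sqrt(-1332/37531 + 10000) = sqrt(375308668/37531) = 2*sqrt(3521427404677)/37531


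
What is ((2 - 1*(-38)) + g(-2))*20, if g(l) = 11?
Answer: 1020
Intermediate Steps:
((2 - 1*(-38)) + g(-2))*20 = ((2 - 1*(-38)) + 11)*20 = ((2 + 38) + 11)*20 = (40 + 11)*20 = 51*20 = 1020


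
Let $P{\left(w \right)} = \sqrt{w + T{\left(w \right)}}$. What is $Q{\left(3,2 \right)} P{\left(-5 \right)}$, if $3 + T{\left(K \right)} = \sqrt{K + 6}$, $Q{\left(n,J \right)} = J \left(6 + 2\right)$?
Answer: $16 i \sqrt{7} \approx 42.332 i$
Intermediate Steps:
$Q{\left(n,J \right)} = 8 J$ ($Q{\left(n,J \right)} = J 8 = 8 J$)
$T{\left(K \right)} = -3 + \sqrt{6 + K}$ ($T{\left(K \right)} = -3 + \sqrt{K + 6} = -3 + \sqrt{6 + K}$)
$P{\left(w \right)} = \sqrt{-3 + w + \sqrt{6 + w}}$ ($P{\left(w \right)} = \sqrt{w + \left(-3 + \sqrt{6 + w}\right)} = \sqrt{-3 + w + \sqrt{6 + w}}$)
$Q{\left(3,2 \right)} P{\left(-5 \right)} = 8 \cdot 2 \sqrt{-3 - 5 + \sqrt{6 - 5}} = 16 \sqrt{-3 - 5 + \sqrt{1}} = 16 \sqrt{-3 - 5 + 1} = 16 \sqrt{-7} = 16 i \sqrt{7}$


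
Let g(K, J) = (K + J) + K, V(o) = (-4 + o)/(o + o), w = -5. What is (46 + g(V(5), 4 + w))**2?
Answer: 51076/25 ≈ 2043.0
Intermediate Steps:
V(o) = (-4 + o)/(2*o) (V(o) = (-4 + o)/((2*o)) = (-4 + o)*(1/(2*o)) = (-4 + o)/(2*o))
g(K, J) = J + 2*K (g(K, J) = (J + K) + K = J + 2*K)
(46 + g(V(5), 4 + w))**2 = (46 + ((4 - 5) + 2*((1/2)*(-4 + 5)/5)))**2 = (46 + (-1 + 2*((1/2)*(1/5)*1)))**2 = (46 + (-1 + 2*(1/10)))**2 = (46 + (-1 + 1/5))**2 = (46 - 4/5)**2 = (226/5)**2 = 51076/25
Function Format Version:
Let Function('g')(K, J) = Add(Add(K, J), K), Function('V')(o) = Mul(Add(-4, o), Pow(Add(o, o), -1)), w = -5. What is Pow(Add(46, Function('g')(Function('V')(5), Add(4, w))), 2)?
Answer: Rational(51076, 25) ≈ 2043.0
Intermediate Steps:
Function('V')(o) = Mul(Rational(1, 2), Pow(o, -1), Add(-4, o)) (Function('V')(o) = Mul(Add(-4, o), Pow(Mul(2, o), -1)) = Mul(Add(-4, o), Mul(Rational(1, 2), Pow(o, -1))) = Mul(Rational(1, 2), Pow(o, -1), Add(-4, o)))
Function('g')(K, J) = Add(J, Mul(2, K)) (Function('g')(K, J) = Add(Add(J, K), K) = Add(J, Mul(2, K)))
Pow(Add(46, Function('g')(Function('V')(5), Add(4, w))), 2) = Pow(Add(46, Add(Add(4, -5), Mul(2, Mul(Rational(1, 2), Pow(5, -1), Add(-4, 5))))), 2) = Pow(Add(46, Add(-1, Mul(2, Mul(Rational(1, 2), Rational(1, 5), 1)))), 2) = Pow(Add(46, Add(-1, Mul(2, Rational(1, 10)))), 2) = Pow(Add(46, Add(-1, Rational(1, 5))), 2) = Pow(Add(46, Rational(-4, 5)), 2) = Pow(Rational(226, 5), 2) = Rational(51076, 25)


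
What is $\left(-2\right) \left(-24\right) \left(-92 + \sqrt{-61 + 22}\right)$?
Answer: $-4416 + 48 i \sqrt{39} \approx -4416.0 + 299.76 i$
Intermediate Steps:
$\left(-2\right) \left(-24\right) \left(-92 + \sqrt{-61 + 22}\right) = 48 \left(-92 + \sqrt{-39}\right) = 48 \left(-92 + i \sqrt{39}\right) = -4416 + 48 i \sqrt{39}$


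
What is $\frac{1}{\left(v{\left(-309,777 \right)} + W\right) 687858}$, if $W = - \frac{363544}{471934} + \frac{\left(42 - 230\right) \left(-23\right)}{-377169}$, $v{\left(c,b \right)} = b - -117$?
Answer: $\frac{29666479141}{18227301047987210396} \approx 1.6276 \cdot 10^{-9}$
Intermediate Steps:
$v{\left(c,b \right)} = 117 + b$ ($v{\left(c,b \right)} = b + 117 = 117 + b$)
$W = - \frac{69579084776}{88999437423}$ ($W = \left(-363544\right) \frac{1}{471934} + \left(-188\right) \left(-23\right) \left(- \frac{1}{377169}\right) = - \frac{181772}{235967} + 4324 \left(- \frac{1}{377169}\right) = - \frac{181772}{235967} - \frac{4324}{377169} = - \frac{69579084776}{88999437423} \approx -0.78179$)
$\frac{1}{\left(v{\left(-309,777 \right)} + W\right) 687858} = \frac{1}{\left(\left(117 + 777\right) - \frac{69579084776}{88999437423}\right) 687858} = \frac{1}{894 - \frac{69579084776}{88999437423}} \cdot \frac{1}{687858} = \frac{1}{\frac{79495917971386}{88999437423}} \cdot \frac{1}{687858} = \frac{88999437423}{79495917971386} \cdot \frac{1}{687858} = \frac{29666479141}{18227301047987210396}$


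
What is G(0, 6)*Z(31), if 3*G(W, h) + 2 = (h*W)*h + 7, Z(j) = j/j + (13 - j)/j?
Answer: 65/93 ≈ 0.69893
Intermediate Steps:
Z(j) = 1 + (13 - j)/j
G(W, h) = 5/3 + W*h²/3 (G(W, h) = -⅔ + ((h*W)*h + 7)/3 = -⅔ + ((W*h)*h + 7)/3 = -⅔ + (W*h² + 7)/3 = -⅔ + (7 + W*h²)/3 = -⅔ + (7/3 + W*h²/3) = 5/3 + W*h²/3)
G(0, 6)*Z(31) = (5/3 + (⅓)*0*6²)*(13/31) = (5/3 + (⅓)*0*36)*(13*(1/31)) = (5/3 + 0)*(13/31) = (5/3)*(13/31) = 65/93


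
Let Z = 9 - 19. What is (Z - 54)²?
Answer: 4096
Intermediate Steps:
Z = -10
(Z - 54)² = (-10 - 54)² = (-64)² = 4096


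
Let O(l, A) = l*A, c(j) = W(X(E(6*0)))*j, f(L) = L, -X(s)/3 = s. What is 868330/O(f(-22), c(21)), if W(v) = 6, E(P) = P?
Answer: -434165/1386 ≈ -313.25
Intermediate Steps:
X(s) = -3*s
c(j) = 6*j
O(l, A) = A*l
868330/O(f(-22), c(21)) = 868330/(((6*21)*(-22))) = 868330/((126*(-22))) = 868330/(-2772) = 868330*(-1/2772) = -434165/1386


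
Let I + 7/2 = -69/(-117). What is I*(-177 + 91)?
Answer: 9761/39 ≈ 250.28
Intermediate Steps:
I = -227/78 (I = -7/2 - 69/(-117) = -7/2 - 69*(-1/117) = -7/2 + 23/39 = -227/78 ≈ -2.9103)
I*(-177 + 91) = -227*(-177 + 91)/78 = -227/78*(-86) = 9761/39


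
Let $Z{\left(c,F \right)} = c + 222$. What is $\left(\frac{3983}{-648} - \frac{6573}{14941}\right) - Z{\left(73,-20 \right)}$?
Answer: $- \frac{2919890867}{9681768} \approx -301.59$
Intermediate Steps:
$Z{\left(c,F \right)} = 222 + c$
$\left(\frac{3983}{-648} - \frac{6573}{14941}\right) - Z{\left(73,-20 \right)} = \left(\frac{3983}{-648} - \frac{6573}{14941}\right) - \left(222 + 73\right) = \left(3983 \left(- \frac{1}{648}\right) - \frac{6573}{14941}\right) - 295 = \left(- \frac{3983}{648} - \frac{6573}{14941}\right) - 295 = - \frac{63769307}{9681768} - 295 = - \frac{2919890867}{9681768}$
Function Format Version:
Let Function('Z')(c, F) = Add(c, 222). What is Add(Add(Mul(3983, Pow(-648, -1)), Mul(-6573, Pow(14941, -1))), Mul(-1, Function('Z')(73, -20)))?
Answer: Rational(-2919890867, 9681768) ≈ -301.59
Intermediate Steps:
Function('Z')(c, F) = Add(222, c)
Add(Add(Mul(3983, Pow(-648, -1)), Mul(-6573, Pow(14941, -1))), Mul(-1, Function('Z')(73, -20))) = Add(Add(Mul(3983, Pow(-648, -1)), Mul(-6573, Pow(14941, -1))), Mul(-1, Add(222, 73))) = Add(Add(Mul(3983, Rational(-1, 648)), Mul(-6573, Rational(1, 14941))), Mul(-1, 295)) = Add(Add(Rational(-3983, 648), Rational(-6573, 14941)), -295) = Add(Rational(-63769307, 9681768), -295) = Rational(-2919890867, 9681768)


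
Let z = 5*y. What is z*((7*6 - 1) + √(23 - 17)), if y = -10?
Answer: -2050 - 50*√6 ≈ -2172.5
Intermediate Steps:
z = -50 (z = 5*(-10) = -50)
z*((7*6 - 1) + √(23 - 17)) = -50*((7*6 - 1) + √(23 - 17)) = -50*((42 - 1) + √6) = -50*(41 + √6) = -2050 - 50*√6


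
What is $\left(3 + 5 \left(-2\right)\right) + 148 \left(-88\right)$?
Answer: $-13031$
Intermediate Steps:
$\left(3 + 5 \left(-2\right)\right) + 148 \left(-88\right) = \left(3 - 10\right) - 13024 = -7 - 13024 = -13031$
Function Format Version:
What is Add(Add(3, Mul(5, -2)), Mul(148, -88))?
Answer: -13031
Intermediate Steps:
Add(Add(3, Mul(5, -2)), Mul(148, -88)) = Add(Add(3, -10), -13024) = Add(-7, -13024) = -13031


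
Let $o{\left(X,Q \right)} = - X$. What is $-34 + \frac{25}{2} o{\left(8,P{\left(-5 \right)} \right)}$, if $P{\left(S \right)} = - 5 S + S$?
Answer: $-134$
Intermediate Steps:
$P{\left(S \right)} = - 4 S$
$-34 + \frac{25}{2} o{\left(8,P{\left(-5 \right)} \right)} = -34 + \frac{25}{2} \left(\left(-1\right) 8\right) = -34 + 25 \cdot \frac{1}{2} \left(-8\right) = -34 + \frac{25}{2} \left(-8\right) = -34 - 100 = -134$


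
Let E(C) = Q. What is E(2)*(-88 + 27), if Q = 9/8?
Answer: -549/8 ≈ -68.625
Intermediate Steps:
Q = 9/8 (Q = 9*(1/8) = 9/8 ≈ 1.1250)
E(C) = 9/8
E(2)*(-88 + 27) = 9*(-88 + 27)/8 = (9/8)*(-61) = -549/8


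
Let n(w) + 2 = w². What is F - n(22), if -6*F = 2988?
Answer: -980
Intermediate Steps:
F = -498 (F = -⅙*2988 = -498)
n(w) = -2 + w²
F - n(22) = -498 - (-2 + 22²) = -498 - (-2 + 484) = -498 - 1*482 = -498 - 482 = -980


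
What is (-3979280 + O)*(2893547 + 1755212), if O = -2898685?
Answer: -31974001695435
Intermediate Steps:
(-3979280 + O)*(2893547 + 1755212) = (-3979280 - 2898685)*(2893547 + 1755212) = -6877965*4648759 = -31974001695435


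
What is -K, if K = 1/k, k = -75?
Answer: 1/75 ≈ 0.013333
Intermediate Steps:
K = -1/75 (K = 1/(-75) = -1/75 ≈ -0.013333)
-K = -1*(-1/75) = 1/75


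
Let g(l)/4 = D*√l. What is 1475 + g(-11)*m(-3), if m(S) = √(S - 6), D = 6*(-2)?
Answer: 1475 + 144*√11 ≈ 1952.6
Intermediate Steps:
D = -12
m(S) = √(-6 + S)
g(l) = -48*√l (g(l) = 4*(-12*√l) = -48*√l)
1475 + g(-11)*m(-3) = 1475 + (-48*I*√11)*√(-6 - 3) = 1475 + (-48*I*√11)*√(-9) = 1475 + (-48*I*√11)*(3*I) = 1475 + 144*√11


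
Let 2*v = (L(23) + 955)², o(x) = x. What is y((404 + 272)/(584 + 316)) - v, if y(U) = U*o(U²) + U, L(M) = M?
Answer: -5447461898816/11390625 ≈ -4.7824e+5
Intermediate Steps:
y(U) = U + U³ (y(U) = U*U² + U = U³ + U = U + U³)
v = 478242 (v = (23 + 955)²/2 = (½)*978² = (½)*956484 = 478242)
y((404 + 272)/(584 + 316)) - v = ((404 + 272)/(584 + 316) + ((404 + 272)/(584 + 316))³) - 1*478242 = (676/900 + (676/900)³) - 478242 = (676*(1/900) + (676*(1/900))³) - 478242 = (169/225 + (169/225)³) - 478242 = (169/225 + 4826809/11390625) - 478242 = 13382434/11390625 - 478242 = -5447461898816/11390625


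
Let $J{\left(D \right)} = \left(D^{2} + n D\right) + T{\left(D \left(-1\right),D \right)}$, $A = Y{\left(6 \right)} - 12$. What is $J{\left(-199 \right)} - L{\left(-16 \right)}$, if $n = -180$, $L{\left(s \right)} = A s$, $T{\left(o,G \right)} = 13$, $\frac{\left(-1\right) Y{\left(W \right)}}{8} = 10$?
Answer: $73962$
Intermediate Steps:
$Y{\left(W \right)} = -80$ ($Y{\left(W \right)} = \left(-8\right) 10 = -80$)
$A = -92$ ($A = -80 - 12 = -92$)
$L{\left(s \right)} = - 92 s$
$J{\left(D \right)} = 13 + D^{2} - 180 D$ ($J{\left(D \right)} = \left(D^{2} - 180 D\right) + 13 = 13 + D^{2} - 180 D$)
$J{\left(-199 \right)} - L{\left(-16 \right)} = \left(13 + \left(-199\right)^{2} - -35820\right) - \left(-92\right) \left(-16\right) = \left(13 + 39601 + 35820\right) - 1472 = 75434 - 1472 = 73962$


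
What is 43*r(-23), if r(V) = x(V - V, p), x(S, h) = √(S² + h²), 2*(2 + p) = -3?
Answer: 301/2 ≈ 150.50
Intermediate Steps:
p = -7/2 (p = -2 + (½)*(-3) = -2 - 3/2 = -7/2 ≈ -3.5000)
r(V) = 7/2 (r(V) = √((V - V)² + (-7/2)²) = √(0² + 49/4) = √(0 + 49/4) = √(49/4) = 7/2)
43*r(-23) = 43*(7/2) = 301/2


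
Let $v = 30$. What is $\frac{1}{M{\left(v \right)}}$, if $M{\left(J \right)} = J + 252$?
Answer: $\frac{1}{282} \approx 0.0035461$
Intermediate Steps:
$M{\left(J \right)} = 252 + J$
$\frac{1}{M{\left(v \right)}} = \frac{1}{252 + 30} = \frac{1}{282}$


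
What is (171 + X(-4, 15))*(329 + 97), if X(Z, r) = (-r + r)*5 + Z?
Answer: 71142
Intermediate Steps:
X(Z, r) = Z (X(Z, r) = 0*5 + Z = 0 + Z = Z)
(171 + X(-4, 15))*(329 + 97) = (171 - 4)*(329 + 97) = 167*426 = 71142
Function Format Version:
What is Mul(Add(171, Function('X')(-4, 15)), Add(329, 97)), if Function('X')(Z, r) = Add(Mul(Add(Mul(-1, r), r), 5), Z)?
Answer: 71142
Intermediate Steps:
Function('X')(Z, r) = Z (Function('X')(Z, r) = Add(Mul(0, 5), Z) = Add(0, Z) = Z)
Mul(Add(171, Function('X')(-4, 15)), Add(329, 97)) = Mul(Add(171, -4), Add(329, 97)) = Mul(167, 426) = 71142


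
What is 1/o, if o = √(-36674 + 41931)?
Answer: √5257/5257 ≈ 0.013792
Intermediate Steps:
o = √5257 ≈ 72.505
1/o = 1/(√5257) = √5257/5257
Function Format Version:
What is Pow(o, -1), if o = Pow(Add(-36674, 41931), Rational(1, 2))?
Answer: Mul(Rational(1, 5257), Pow(5257, Rational(1, 2))) ≈ 0.013792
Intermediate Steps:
o = Pow(5257, Rational(1, 2)) ≈ 72.505
Pow(o, -1) = Pow(Pow(5257, Rational(1, 2)), -1) = Mul(Rational(1, 5257), Pow(5257, Rational(1, 2)))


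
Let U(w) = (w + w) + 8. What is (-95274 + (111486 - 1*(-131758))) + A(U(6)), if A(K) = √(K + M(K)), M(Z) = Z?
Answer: 147970 + 2*√10 ≈ 1.4798e+5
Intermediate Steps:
U(w) = 8 + 2*w (U(w) = 2*w + 8 = 8 + 2*w)
A(K) = √2*√K (A(K) = √(K + K) = √(2*K) = √2*√K)
(-95274 + (111486 - 1*(-131758))) + A(U(6)) = (-95274 + (111486 - 1*(-131758))) + √2*√(8 + 2*6) = (-95274 + (111486 + 131758)) + √2*√(8 + 12) = (-95274 + 243244) + √2*√20 = 147970 + √2*(2*√5) = 147970 + 2*√10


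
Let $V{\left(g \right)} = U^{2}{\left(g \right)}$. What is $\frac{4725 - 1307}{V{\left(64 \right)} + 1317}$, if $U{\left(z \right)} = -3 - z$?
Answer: $\frac{1709}{2903} \approx 0.5887$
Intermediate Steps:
$V{\left(g \right)} = \left(-3 - g\right)^{2}$
$\frac{4725 - 1307}{V{\left(64 \right)} + 1317} = \frac{4725 - 1307}{\left(3 + 64\right)^{2} + 1317} = \frac{3418}{67^{2} + 1317} = \frac{3418}{4489 + 1317} = \frac{3418}{5806} = 3418 \cdot \frac{1}{5806} = \frac{1709}{2903}$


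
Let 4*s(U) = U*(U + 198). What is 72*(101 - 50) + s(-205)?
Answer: 16123/4 ≈ 4030.8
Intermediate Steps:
s(U) = U*(198 + U)/4 (s(U) = (U*(U + 198))/4 = (U*(198 + U))/4 = U*(198 + U)/4)
72*(101 - 50) + s(-205) = 72*(101 - 50) + (¼)*(-205)*(198 - 205) = 72*51 + (¼)*(-205)*(-7) = 3672 + 1435/4 = 16123/4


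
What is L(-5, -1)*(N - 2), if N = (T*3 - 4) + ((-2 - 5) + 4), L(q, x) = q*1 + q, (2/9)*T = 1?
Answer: -45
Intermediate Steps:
T = 9/2 (T = (9/2)*1 = 9/2 ≈ 4.5000)
L(q, x) = 2*q (L(q, x) = q + q = 2*q)
N = 13/2 (N = ((9/2)*3 - 4) + ((-2 - 5) + 4) = (27/2 - 4) + (-7 + 4) = 19/2 - 3 = 13/2 ≈ 6.5000)
L(-5, -1)*(N - 2) = (2*(-5))*(13/2 - 2) = -10*9/2 = -45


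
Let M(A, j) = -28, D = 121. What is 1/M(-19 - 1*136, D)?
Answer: -1/28 ≈ -0.035714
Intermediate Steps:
1/M(-19 - 1*136, D) = 1/(-28) = -1/28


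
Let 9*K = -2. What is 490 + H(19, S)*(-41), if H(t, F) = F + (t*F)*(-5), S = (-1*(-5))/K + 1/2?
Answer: -84298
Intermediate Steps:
K = -2/9 (K = (⅑)*(-2) = -2/9 ≈ -0.22222)
S = -22 (S = (-1*(-5))/(-2/9) + 1/2 = 5*(-9/2) + 1*(½) = -45/2 + ½ = -22)
H(t, F) = F - 5*F*t (H(t, F) = F + (F*t)*(-5) = F - 5*F*t)
490 + H(19, S)*(-41) = 490 - 22*(1 - 5*19)*(-41) = 490 - 22*(1 - 95)*(-41) = 490 - 22*(-94)*(-41) = 490 + 2068*(-41) = 490 - 84788 = -84298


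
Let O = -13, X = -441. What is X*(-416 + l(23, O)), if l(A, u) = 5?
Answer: 181251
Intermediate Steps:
X*(-416 + l(23, O)) = -441*(-416 + 5) = -441*(-411) = 181251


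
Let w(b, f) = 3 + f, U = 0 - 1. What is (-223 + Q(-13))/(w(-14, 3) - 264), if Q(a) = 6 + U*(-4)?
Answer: 71/86 ≈ 0.82558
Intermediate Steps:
U = -1
Q(a) = 10 (Q(a) = 6 - 1*(-4) = 6 + 4 = 10)
(-223 + Q(-13))/(w(-14, 3) - 264) = (-223 + 10)/((3 + 3) - 264) = -213/(6 - 264) = -213/(-258) = -213*(-1/258) = 71/86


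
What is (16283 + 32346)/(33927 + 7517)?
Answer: 48629/41444 ≈ 1.1734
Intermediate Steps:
(16283 + 32346)/(33927 + 7517) = 48629/41444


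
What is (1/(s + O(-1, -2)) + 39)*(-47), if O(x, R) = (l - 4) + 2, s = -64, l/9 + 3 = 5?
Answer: -87937/48 ≈ -1832.0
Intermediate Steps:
l = 18 (l = -27 + 9*5 = -27 + 45 = 18)
O(x, R) = 16 (O(x, R) = (18 - 4) + 2 = 14 + 2 = 16)
(1/(s + O(-1, -2)) + 39)*(-47) = (1/(-64 + 16) + 39)*(-47) = (1/(-48) + 39)*(-47) = (-1/48 + 39)*(-47) = (1871/48)*(-47) = -87937/48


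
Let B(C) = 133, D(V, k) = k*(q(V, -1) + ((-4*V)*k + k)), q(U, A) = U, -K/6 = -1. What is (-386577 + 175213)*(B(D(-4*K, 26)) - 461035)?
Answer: 97418090328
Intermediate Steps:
K = 6 (K = -6*(-1) = 6)
D(V, k) = k*(V + k - 4*V*k) (D(V, k) = k*(V + ((-4*V)*k + k)) = k*(V + (-4*V*k + k)) = k*(V + (k - 4*V*k)) = k*(V + k - 4*V*k))
(-386577 + 175213)*(B(D(-4*K, 26)) - 461035) = (-386577 + 175213)*(133 - 461035) = -211364*(-460902) = 97418090328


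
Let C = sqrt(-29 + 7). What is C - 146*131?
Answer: -19126 + I*sqrt(22) ≈ -19126.0 + 4.6904*I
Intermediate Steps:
C = I*sqrt(22) (C = sqrt(-22) = I*sqrt(22) ≈ 4.6904*I)
C - 146*131 = I*sqrt(22) - 146*131 = I*sqrt(22) - 19126 = -19126 + I*sqrt(22)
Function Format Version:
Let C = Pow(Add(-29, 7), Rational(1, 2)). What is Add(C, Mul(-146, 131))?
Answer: Add(-19126, Mul(I, Pow(22, Rational(1, 2)))) ≈ Add(-19126., Mul(4.6904, I))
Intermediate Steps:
C = Mul(I, Pow(22, Rational(1, 2))) (C = Pow(-22, Rational(1, 2)) = Mul(I, Pow(22, Rational(1, 2))) ≈ Mul(4.6904, I))
Add(C, Mul(-146, 131)) = Add(Mul(I, Pow(22, Rational(1, 2))), Mul(-146, 131)) = Add(Mul(I, Pow(22, Rational(1, 2))), -19126) = Add(-19126, Mul(I, Pow(22, Rational(1, 2))))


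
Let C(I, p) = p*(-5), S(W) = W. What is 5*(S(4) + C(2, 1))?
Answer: -5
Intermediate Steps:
C(I, p) = -5*p
5*(S(4) + C(2, 1)) = 5*(4 - 5*1) = 5*(4 - 5) = 5*(-1) = -5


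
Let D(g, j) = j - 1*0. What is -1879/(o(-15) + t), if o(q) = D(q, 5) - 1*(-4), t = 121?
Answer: -1879/130 ≈ -14.454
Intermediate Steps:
D(g, j) = j (D(g, j) = j + 0 = j)
o(q) = 9 (o(q) = 5 - 1*(-4) = 5 + 4 = 9)
-1879/(o(-15) + t) = -1879/(9 + 121) = -1879/130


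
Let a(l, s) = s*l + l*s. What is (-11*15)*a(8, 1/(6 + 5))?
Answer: -240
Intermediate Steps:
a(l, s) = 2*l*s (a(l, s) = l*s + l*s = 2*l*s)
(-11*15)*a(8, 1/(6 + 5)) = (-11*15)*(2*8/(6 + 5)) = -330*8/11 = -165*16/11 = -240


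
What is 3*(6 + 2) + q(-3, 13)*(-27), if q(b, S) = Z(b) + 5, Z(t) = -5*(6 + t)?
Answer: 294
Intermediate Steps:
Z(t) = -30 - 5*t
q(b, S) = -25 - 5*b (q(b, S) = (-30 - 5*b) + 5 = -25 - 5*b)
3*(6 + 2) + q(-3, 13)*(-27) = 3*(6 + 2) + (-25 - 5*(-3))*(-27) = 3*8 + (-25 + 15)*(-27) = 24 - 10*(-27) = 24 + 270 = 294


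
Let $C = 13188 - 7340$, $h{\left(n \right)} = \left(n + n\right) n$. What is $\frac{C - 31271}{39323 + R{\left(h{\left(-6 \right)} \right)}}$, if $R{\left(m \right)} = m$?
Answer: $- \frac{25423}{39395} \approx -0.64534$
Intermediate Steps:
$h{\left(n \right)} = 2 n^{2}$ ($h{\left(n \right)} = 2 n n = 2 n^{2}$)
$C = 5848$
$\frac{C - 31271}{39323 + R{\left(h{\left(-6 \right)} \right)}} = \frac{5848 - 31271}{39323 + 2 \left(-6\right)^{2}} = - \frac{25423}{39323 + 2 \cdot 36} = - \frac{25423}{39323 + 72} = - \frac{25423}{39395}$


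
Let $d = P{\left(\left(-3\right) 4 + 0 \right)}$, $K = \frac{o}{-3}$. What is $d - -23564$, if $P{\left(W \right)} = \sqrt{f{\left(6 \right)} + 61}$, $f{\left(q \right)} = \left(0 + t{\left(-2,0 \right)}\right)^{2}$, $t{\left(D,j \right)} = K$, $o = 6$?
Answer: $23564 + \sqrt{65} \approx 23572.0$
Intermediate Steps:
$K = -2$ ($K = \frac{6}{-3} = 6 \left(- \frac{1}{3}\right) = -2$)
$t{\left(D,j \right)} = -2$
$f{\left(q \right)} = 4$ ($f{\left(q \right)} = \left(0 - 2\right)^{2} = \left(-2\right)^{2} = 4$)
$P{\left(W \right)} = \sqrt{65}$ ($P{\left(W \right)} = \sqrt{4 + 61} = \sqrt{65}$)
$d = \sqrt{65} \approx 8.0623$
$d - -23564 = \sqrt{65} - -23564 = \sqrt{65} + 23564 = 23564 + \sqrt{65}$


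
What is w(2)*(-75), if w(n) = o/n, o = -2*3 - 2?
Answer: 300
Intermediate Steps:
o = -8 (o = -6 - 2 = -8)
w(n) = -8/n
w(2)*(-75) = -8/2*(-75) = -8*½*(-75) = -4*(-75) = 300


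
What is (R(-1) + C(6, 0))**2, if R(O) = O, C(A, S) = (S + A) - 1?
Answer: 16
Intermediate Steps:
C(A, S) = -1 + A + S (C(A, S) = (A + S) - 1 = -1 + A + S)
(R(-1) + C(6, 0))**2 = (-1 + (-1 + 6 + 0))**2 = (-1 + 5)**2 = 4**2 = 16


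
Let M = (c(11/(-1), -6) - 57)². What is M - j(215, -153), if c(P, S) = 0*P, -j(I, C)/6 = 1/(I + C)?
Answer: 100722/31 ≈ 3249.1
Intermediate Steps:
j(I, C) = -6/(C + I) (j(I, C) = -6/(I + C) = -6/(C + I))
c(P, S) = 0
M = 3249 (M = (0 - 57)² = (-57)² = 3249)
M - j(215, -153) = 3249 - (-6)/(-153 + 215) = 3249 - (-6)/62 = 3249 - 1*(-3/31) = 3249 + 3/31 = 100722/31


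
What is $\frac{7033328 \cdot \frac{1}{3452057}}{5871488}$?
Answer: $\frac{439583}{1266794453176} \approx 3.47 \cdot 10^{-7}$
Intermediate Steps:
$\frac{7033328 \cdot \frac{1}{3452057}}{5871488} = 7033328 \cdot \frac{1}{3452057} \cdot \frac{1}{5871488} = \frac{7033328}{3452057} \cdot \frac{1}{5871488} = \frac{439583}{1266794453176}$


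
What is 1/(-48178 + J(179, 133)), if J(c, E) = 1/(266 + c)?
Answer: -445/21439209 ≈ -2.0756e-5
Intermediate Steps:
1/(-48178 + J(179, 133)) = 1/(-48178 + 1/(266 + 179)) = 1/(-48178 + 1/445) = 1/(-21439209/445) = -445/21439209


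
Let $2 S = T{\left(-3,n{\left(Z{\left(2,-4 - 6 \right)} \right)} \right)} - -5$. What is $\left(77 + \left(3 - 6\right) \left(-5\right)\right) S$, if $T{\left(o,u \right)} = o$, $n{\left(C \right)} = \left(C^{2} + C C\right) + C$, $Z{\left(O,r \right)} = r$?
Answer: $92$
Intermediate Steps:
$n{\left(C \right)} = C + 2 C^{2}$ ($n{\left(C \right)} = \left(C^{2} + C^{2}\right) + C = 2 C^{2} + C = C + 2 C^{2}$)
$S = 1$ ($S = \frac{-3 - -5}{2} = \frac{-3 + 5}{2} = \frac{1}{2} \cdot 2 = 1$)
$\left(77 + \left(3 - 6\right) \left(-5\right)\right) S = \left(77 + \left(3 - 6\right) \left(-5\right)\right) 1 = \left(77 - -15\right) 1 = \left(77 + 15\right) 1 = 92 \cdot 1 = 92$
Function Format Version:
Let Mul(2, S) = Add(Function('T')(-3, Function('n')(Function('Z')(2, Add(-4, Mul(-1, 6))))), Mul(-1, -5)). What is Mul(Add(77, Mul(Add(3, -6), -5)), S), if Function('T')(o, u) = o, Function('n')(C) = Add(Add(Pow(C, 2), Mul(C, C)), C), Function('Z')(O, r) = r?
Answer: 92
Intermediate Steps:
Function('n')(C) = Add(C, Mul(2, Pow(C, 2))) (Function('n')(C) = Add(Add(Pow(C, 2), Pow(C, 2)), C) = Add(Mul(2, Pow(C, 2)), C) = Add(C, Mul(2, Pow(C, 2))))
S = 1 (S = Mul(Rational(1, 2), Add(-3, Mul(-1, -5))) = Mul(Rational(1, 2), Add(-3, 5)) = Mul(Rational(1, 2), 2) = 1)
Mul(Add(77, Mul(Add(3, -6), -5)), S) = Mul(Add(77, Mul(Add(3, -6), -5)), 1) = Mul(Add(77, Mul(-3, -5)), 1) = Mul(Add(77, 15), 1) = Mul(92, 1) = 92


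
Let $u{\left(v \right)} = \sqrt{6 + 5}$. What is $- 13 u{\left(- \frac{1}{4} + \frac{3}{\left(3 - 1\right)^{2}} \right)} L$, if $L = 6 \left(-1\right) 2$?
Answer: $156 \sqrt{11} \approx 517.39$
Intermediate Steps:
$L = -12$ ($L = \left(-6\right) 2 = -12$)
$u{\left(v \right)} = \sqrt{11}$
$- 13 u{\left(- \frac{1}{4} + \frac{3}{\left(3 - 1\right)^{2}} \right)} L = - 13 \sqrt{11} \left(-12\right) = 156 \sqrt{11}$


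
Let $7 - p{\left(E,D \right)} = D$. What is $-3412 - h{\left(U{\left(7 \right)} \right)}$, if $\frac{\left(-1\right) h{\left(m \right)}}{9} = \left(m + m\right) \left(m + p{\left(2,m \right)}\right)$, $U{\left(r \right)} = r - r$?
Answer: $-3412$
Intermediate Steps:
$U{\left(r \right)} = 0$
$p{\left(E,D \right)} = 7 - D$
$h{\left(m \right)} = - 126 m$ ($h{\left(m \right)} = - 9 \left(m + m\right) \left(m - \left(-7 + m\right)\right) = - 9 \cdot 2 m 7 = - 9 \cdot 14 m = - 126 m$)
$-3412 - h{\left(U{\left(7 \right)} \right)} = -3412 - \left(-126\right) 0 = -3412 - 0 = -3412 + 0 = -3412$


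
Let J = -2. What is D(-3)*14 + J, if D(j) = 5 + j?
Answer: 26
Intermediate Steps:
D(-3)*14 + J = (5 - 3)*14 - 2 = 2*14 - 2 = 28 - 2 = 26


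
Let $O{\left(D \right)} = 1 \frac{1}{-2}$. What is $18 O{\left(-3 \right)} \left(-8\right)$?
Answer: $72$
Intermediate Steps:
$O{\left(D \right)} = - \frac{1}{2}$ ($O{\left(D \right)} = 1 \left(- \frac{1}{2}\right) = - \frac{1}{2}$)
$18 O{\left(-3 \right)} \left(-8\right) = 18 \left(- \frac{1}{2}\right) \left(-8\right) = \left(-9\right) \left(-8\right) = 72$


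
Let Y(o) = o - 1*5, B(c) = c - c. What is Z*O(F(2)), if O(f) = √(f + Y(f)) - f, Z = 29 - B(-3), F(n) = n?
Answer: -58 + 29*I ≈ -58.0 + 29.0*I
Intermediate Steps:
B(c) = 0
Y(o) = -5 + o (Y(o) = o - 5 = -5 + o)
Z = 29 (Z = 29 - 1*0 = 29 + 0 = 29)
O(f) = √(-5 + 2*f) - f (O(f) = √(f + (-5 + f)) - f = √(-5 + 2*f) - f)
Z*O(F(2)) = 29*(√(-5 + 2*2) - 1*2) = 29*(√(-5 + 4) - 2) = 29*(√(-1) - 2) = 29*(I - 2) = 29*(-2 + I) = -58 + 29*I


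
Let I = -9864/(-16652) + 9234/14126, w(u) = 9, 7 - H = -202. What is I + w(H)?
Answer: 301267350/29403269 ≈ 10.246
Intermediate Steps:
H = 209 (H = 7 - 1*(-202) = 7 + 202 = 209)
I = 36637929/29403269 (I = -9864*(-1/16652) + 9234*(1/14126) = 2466/4163 + 4617/7063 = 36637929/29403269 ≈ 1.2460)
I + w(H) = 36637929/29403269 + 9 = 301267350/29403269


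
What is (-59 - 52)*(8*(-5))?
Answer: 4440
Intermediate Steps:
(-59 - 52)*(8*(-5)) = -111*(-40) = 4440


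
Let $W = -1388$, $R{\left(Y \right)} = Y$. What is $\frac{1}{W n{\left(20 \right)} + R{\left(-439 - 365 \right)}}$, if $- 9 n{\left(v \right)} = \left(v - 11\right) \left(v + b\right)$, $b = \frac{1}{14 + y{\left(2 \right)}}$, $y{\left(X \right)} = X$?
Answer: $\frac{4}{108171} \approx 3.6979 \cdot 10^{-5}$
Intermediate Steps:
$b = \frac{1}{16}$ ($b = \frac{1}{14 + 2} = \frac{1}{16} \approx 0.0625$)
$n{\left(v \right)} = - \frac{\left(-11 + v\right) \left(\frac{1}{16} + v\right)}{9}$ ($n{\left(v \right)} = - \frac{\left(v - 11\right) \left(v + \frac{1}{16}\right)}{9} = - \frac{\left(-11 + v\right) \left(\frac{1}{16} + v\right)}{9}$)
$\frac{1}{W n{\left(20 \right)} + R{\left(-439 - 365 \right)}} = \frac{1}{- 1388 \left(\frac{11}{144} - \frac{20^{2}}{9} + \frac{175}{144} \cdot 20\right) - 804} = \frac{1}{- 1388 \left(\frac{11}{144} - \frac{400}{9} + \frac{875}{36}\right) - 804} = \frac{1}{\left(-1388\right) \left(- \frac{321}{16}\right) - 804} = \frac{1}{\frac{111387}{4} - 804} = \frac{1}{\frac{108171}{4}} = \frac{4}{108171}$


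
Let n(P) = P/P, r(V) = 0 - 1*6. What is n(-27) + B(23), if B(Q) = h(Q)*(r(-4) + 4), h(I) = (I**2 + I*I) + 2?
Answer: -2119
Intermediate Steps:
r(V) = -6 (r(V) = 0 - 6 = -6)
n(P) = 1
h(I) = 2 + 2*I**2 (h(I) = (I**2 + I**2) + 2 = 2*I**2 + 2 = 2 + 2*I**2)
B(Q) = -4 - 4*Q**2 (B(Q) = (2 + 2*Q**2)*(-6 + 4) = (2 + 2*Q**2)*(-2) = -4 - 4*Q**2)
n(-27) + B(23) = 1 + (-4 - 4*23**2) = 1 + (-4 - 4*529) = 1 + (-4 - 2116) = 1 - 2120 = -2119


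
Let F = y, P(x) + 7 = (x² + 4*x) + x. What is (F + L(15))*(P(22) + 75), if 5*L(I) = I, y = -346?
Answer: -227066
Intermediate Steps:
P(x) = -7 + x² + 5*x (P(x) = -7 + ((x² + 4*x) + x) = -7 + (x² + 5*x) = -7 + x² + 5*x)
L(I) = I/5
F = -346
(F + L(15))*(P(22) + 75) = (-346 + (⅕)*15)*((-7 + 22² + 5*22) + 75) = (-346 + 3)*((-7 + 484 + 110) + 75) = -343*(587 + 75) = -343*662 = -227066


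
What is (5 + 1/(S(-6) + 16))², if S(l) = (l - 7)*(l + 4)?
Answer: 44521/1764 ≈ 25.239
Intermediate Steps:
S(l) = (-7 + l)*(4 + l)
(5 + 1/(S(-6) + 16))² = (5 + 1/((-28 + (-6)² - 3*(-6)) + 16))² = (5 + 1/((-28 + 36 + 18) + 16))² = (5 + 1/(26 + 16))² = (5 + 1/42)² = (211/42)² = 44521/1764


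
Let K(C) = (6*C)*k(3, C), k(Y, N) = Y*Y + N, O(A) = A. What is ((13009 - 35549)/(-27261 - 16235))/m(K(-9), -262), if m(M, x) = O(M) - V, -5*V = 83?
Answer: 28175/902542 ≈ 0.031217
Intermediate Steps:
V = -83/5 (V = -⅕*83 = -83/5 ≈ -16.600)
k(Y, N) = N + Y² (k(Y, N) = Y² + N = N + Y²)
K(C) = 6*C*(9 + C) (K(C) = (6*C)*(C + 3²) = (6*C)*(C + 9) = (6*C)*(9 + C) = 6*C*(9 + C))
m(M, x) = 83/5 + M (m(M, x) = M - 1*(-83/5) = M + 83/5 = 83/5 + M)
((13009 - 35549)/(-27261 - 16235))/m(K(-9), -262) = ((13009 - 35549)/(-27261 - 16235))/(83/5 + 6*(-9)*(9 - 9)) = (-22540/(-43496))/(83/5 + 6*(-9)*0) = (-22540*(-1/43496))/(83/5 + 0) = 5635/(10874*(83/5)) = (5635/10874)*(5/83) = 28175/902542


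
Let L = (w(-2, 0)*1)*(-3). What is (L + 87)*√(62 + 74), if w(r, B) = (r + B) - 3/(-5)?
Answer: 912*√34/5 ≈ 1063.6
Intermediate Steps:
w(r, B) = ⅗ + B + r (w(r, B) = (B + r) - 3*(-⅕) = (B + r) + ⅗ = ⅗ + B + r)
L = 21/5 (L = ((⅗ + 0 - 2)*1)*(-3) = -7/5*1*(-3) = -7/5*(-3) = 21/5 ≈ 4.2000)
(L + 87)*√(62 + 74) = (21/5 + 87)*√(62 + 74) = 456*√136/5 = 456*(2*√34)/5 = 912*√34/5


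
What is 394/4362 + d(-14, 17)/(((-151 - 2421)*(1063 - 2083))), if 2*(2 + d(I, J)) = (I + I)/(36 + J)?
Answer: 228258961/2527094166 ≈ 0.090325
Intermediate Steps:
d(I, J) = -2 + I/(36 + J) (d(I, J) = -2 + ((I + I)/(36 + J))/2 = -2 + ((2*I)/(36 + J))/2 = -2 + (2*I/(36 + J))/2 = -2 + I/(36 + J))
394/4362 + d(-14, 17)/(((-151 - 2421)*(1063 - 2083))) = 394/4362 + ((-72 - 14 - 2*17)/(36 + 17))/(((-151 - 2421)*(1063 - 2083))) = 394*(1/4362) + ((-72 - 14 - 34)/53)/((-2572*(-1020))) = 197/2181 + ((1/53)*(-120))/2623440 = 197/2181 - 120/53*1/2623440 = 197/2181 - 1/1158686 = 228258961/2527094166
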